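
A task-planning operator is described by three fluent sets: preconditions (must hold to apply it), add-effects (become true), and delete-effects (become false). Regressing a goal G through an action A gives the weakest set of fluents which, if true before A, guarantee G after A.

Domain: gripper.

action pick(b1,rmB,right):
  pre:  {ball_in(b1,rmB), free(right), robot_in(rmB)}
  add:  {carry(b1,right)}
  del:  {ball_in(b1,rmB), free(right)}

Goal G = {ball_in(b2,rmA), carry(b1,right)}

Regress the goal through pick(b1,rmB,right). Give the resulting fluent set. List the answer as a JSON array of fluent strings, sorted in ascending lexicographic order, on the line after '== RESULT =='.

Regress:
  G ∩ del = {}  (empty — regression defined)
  G \ add = {ball_in(b2,rmA), carry(b1,right)} \ {carry(b1,right)} = {ball_in(b2,rmA)}
  ∪ pre   = {ball_in(b2,rmA)} ∪ {ball_in(b1,rmB), free(right), robot_in(rmB)}
          = {ball_in(b1,rmB), ball_in(b2,rmA), free(right), robot_in(rmB)}

== RESULT ==
["ball_in(b1,rmB)", "ball_in(b2,rmA)", "free(right)", "robot_in(rmB)"]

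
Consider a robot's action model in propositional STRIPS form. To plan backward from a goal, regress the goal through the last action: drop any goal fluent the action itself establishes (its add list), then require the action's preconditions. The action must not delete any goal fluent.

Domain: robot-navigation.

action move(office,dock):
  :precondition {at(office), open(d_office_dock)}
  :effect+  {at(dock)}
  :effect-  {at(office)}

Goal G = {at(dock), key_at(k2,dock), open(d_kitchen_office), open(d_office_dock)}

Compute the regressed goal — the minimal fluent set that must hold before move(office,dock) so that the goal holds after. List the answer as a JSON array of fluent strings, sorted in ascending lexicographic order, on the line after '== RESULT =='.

Compute (G \ add) ∪ pre:
  G ∩ del = {}  (empty — regression defined)
  G \ add = {at(dock), key_at(k2,dock), open(d_kitchen_office), open(d_office_dock)} \ {at(dock)} = {key_at(k2,dock), open(d_kitchen_office), open(d_office_dock)}
  ∪ pre   = {key_at(k2,dock), open(d_kitchen_office), open(d_office_dock)} ∪ {at(office), open(d_office_dock)}
          = {at(office), key_at(k2,dock), open(d_kitchen_office), open(d_office_dock)}

== RESULT ==
["at(office)", "key_at(k2,dock)", "open(d_kitchen_office)", "open(d_office_dock)"]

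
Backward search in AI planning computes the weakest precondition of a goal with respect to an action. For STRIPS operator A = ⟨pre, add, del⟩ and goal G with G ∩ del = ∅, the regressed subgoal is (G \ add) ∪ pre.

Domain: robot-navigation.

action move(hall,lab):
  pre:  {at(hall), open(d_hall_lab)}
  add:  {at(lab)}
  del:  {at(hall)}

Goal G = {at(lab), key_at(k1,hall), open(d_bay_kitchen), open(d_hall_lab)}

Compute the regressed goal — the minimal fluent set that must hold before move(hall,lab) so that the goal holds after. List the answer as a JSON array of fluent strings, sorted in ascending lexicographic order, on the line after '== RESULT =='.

Regress:
  G ∩ del = {}  (empty — regression defined)
  G \ add = {at(lab), key_at(k1,hall), open(d_bay_kitchen), open(d_hall_lab)} \ {at(lab)} = {key_at(k1,hall), open(d_bay_kitchen), open(d_hall_lab)}
  ∪ pre   = {key_at(k1,hall), open(d_bay_kitchen), open(d_hall_lab)} ∪ {at(hall), open(d_hall_lab)}
          = {at(hall), key_at(k1,hall), open(d_bay_kitchen), open(d_hall_lab)}

== RESULT ==
["at(hall)", "key_at(k1,hall)", "open(d_bay_kitchen)", "open(d_hall_lab)"]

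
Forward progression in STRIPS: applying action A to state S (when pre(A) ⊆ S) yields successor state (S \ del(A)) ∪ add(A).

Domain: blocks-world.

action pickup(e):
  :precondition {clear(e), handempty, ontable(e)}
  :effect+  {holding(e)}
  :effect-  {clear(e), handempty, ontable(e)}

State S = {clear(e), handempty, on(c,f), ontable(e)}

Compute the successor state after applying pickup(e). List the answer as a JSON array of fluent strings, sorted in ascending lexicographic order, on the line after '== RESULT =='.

Progress:
  pre ⊆ S: {clear(e), handempty, ontable(e)} ⊆ S  — applicable
  S \ del = {on(c,f)}
  ∪ add   = {holding(e), on(c,f)}

== RESULT ==
["holding(e)", "on(c,f)"]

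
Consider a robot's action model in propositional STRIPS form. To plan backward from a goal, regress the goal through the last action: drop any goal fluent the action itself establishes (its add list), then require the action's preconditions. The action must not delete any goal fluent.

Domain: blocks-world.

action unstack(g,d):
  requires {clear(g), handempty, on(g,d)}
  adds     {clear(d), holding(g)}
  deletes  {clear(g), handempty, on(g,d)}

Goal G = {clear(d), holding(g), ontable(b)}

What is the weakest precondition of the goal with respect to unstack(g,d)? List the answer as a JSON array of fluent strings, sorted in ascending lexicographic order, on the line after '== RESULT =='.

Regress:
  G ∩ del = {}  (empty — regression defined)
  G \ add = {clear(d), holding(g), ontable(b)} \ {clear(d), holding(g)} = {ontable(b)}
  ∪ pre   = {ontable(b)} ∪ {clear(g), handempty, on(g,d)}
          = {clear(g), handempty, on(g,d), ontable(b)}

== RESULT ==
["clear(g)", "handempty", "on(g,d)", "ontable(b)"]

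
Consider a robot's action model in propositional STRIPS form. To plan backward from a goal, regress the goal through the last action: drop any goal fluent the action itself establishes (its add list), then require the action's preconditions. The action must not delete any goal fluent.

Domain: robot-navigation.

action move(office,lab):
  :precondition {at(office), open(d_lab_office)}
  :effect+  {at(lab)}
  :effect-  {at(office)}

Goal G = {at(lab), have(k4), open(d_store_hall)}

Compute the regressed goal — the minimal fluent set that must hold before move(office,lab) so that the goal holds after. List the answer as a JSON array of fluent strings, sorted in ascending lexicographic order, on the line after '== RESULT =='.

Compute (G \ add) ∪ pre:
  G ∩ del = {}  (empty — regression defined)
  G \ add = {at(lab), have(k4), open(d_store_hall)} \ {at(lab)} = {have(k4), open(d_store_hall)}
  ∪ pre   = {have(k4), open(d_store_hall)} ∪ {at(office), open(d_lab_office)}
          = {at(office), have(k4), open(d_lab_office), open(d_store_hall)}

== RESULT ==
["at(office)", "have(k4)", "open(d_lab_office)", "open(d_store_hall)"]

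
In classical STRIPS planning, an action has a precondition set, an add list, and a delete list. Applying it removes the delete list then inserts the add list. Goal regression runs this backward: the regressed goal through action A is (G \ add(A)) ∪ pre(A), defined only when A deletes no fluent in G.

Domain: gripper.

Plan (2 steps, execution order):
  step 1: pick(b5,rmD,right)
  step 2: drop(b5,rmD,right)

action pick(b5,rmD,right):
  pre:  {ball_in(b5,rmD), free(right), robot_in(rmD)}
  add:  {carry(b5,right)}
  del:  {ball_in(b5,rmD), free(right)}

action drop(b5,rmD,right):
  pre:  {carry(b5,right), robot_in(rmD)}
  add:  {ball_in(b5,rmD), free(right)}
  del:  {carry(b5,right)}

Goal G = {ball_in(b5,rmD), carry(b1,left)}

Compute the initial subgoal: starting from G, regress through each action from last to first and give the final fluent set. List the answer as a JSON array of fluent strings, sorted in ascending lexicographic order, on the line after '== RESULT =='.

Regress step by step:
  through step 2 (drop(b5,rmD,right)): drop {ball_in(b5,rmD)}, keep {carry(b1,left)}, require {carry(b5,right), robot_in(rmD)}
    → {carry(b1,left), carry(b5,right), robot_in(rmD)}
  through step 1 (pick(b5,rmD,right)): drop {carry(b5,right)}, keep {carry(b1,left), robot_in(rmD)}, require {ball_in(b5,rmD), free(right), robot_in(rmD)}
    → {ball_in(b5,rmD), carry(b1,left), free(right), robot_in(rmD)}

== RESULT ==
["ball_in(b5,rmD)", "carry(b1,left)", "free(right)", "robot_in(rmD)"]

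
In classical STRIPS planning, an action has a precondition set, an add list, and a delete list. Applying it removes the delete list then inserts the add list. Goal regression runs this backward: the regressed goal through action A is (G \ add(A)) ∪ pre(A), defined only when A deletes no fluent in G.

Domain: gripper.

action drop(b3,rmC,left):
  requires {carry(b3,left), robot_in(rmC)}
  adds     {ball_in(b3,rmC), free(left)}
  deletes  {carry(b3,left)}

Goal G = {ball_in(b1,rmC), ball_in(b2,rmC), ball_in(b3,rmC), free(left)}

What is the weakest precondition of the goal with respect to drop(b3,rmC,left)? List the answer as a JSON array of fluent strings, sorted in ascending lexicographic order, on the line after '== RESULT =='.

Regress:
  G ∩ del = {}  (empty — regression defined)
  G \ add = {ball_in(b1,rmC), ball_in(b2,rmC), ball_in(b3,rmC), free(left)} \ {ball_in(b3,rmC), free(left)} = {ball_in(b1,rmC), ball_in(b2,rmC)}
  ∪ pre   = {ball_in(b1,rmC), ball_in(b2,rmC)} ∪ {carry(b3,left), robot_in(rmC)}
          = {ball_in(b1,rmC), ball_in(b2,rmC), carry(b3,left), robot_in(rmC)}

== RESULT ==
["ball_in(b1,rmC)", "ball_in(b2,rmC)", "carry(b3,left)", "robot_in(rmC)"]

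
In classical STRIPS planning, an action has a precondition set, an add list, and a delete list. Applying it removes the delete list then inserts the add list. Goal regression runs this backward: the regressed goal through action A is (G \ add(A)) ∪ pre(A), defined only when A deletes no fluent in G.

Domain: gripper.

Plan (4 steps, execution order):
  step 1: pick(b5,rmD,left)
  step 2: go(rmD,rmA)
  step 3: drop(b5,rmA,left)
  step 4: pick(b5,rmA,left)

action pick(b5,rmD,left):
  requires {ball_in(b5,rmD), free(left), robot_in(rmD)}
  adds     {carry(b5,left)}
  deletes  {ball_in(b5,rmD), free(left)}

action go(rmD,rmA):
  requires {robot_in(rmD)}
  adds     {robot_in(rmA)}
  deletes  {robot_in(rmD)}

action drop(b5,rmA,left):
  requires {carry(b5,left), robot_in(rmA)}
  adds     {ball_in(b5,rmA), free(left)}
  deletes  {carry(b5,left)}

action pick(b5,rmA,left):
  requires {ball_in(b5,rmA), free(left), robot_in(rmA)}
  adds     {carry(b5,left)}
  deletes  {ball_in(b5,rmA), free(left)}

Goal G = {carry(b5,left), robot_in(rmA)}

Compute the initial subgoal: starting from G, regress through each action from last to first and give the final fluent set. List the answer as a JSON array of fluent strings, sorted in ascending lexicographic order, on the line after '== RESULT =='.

Regress step by step:
  through step 4 (pick(b5,rmA,left)): drop {carry(b5,left)}, keep {robot_in(rmA)}, require {ball_in(b5,rmA), free(left), robot_in(rmA)}
    → {ball_in(b5,rmA), free(left), robot_in(rmA)}
  through step 3 (drop(b5,rmA,left)): drop {ball_in(b5,rmA), free(left)}, keep {robot_in(rmA)}, require {carry(b5,left), robot_in(rmA)}
    → {carry(b5,left), robot_in(rmA)}
  through step 2 (go(rmD,rmA)): drop {robot_in(rmA)}, keep {carry(b5,left)}, require {robot_in(rmD)}
    → {carry(b5,left), robot_in(rmD)}
  through step 1 (pick(b5,rmD,left)): drop {carry(b5,left)}, keep {robot_in(rmD)}, require {ball_in(b5,rmD), free(left), robot_in(rmD)}
    → {ball_in(b5,rmD), free(left), robot_in(rmD)}

== RESULT ==
["ball_in(b5,rmD)", "free(left)", "robot_in(rmD)"]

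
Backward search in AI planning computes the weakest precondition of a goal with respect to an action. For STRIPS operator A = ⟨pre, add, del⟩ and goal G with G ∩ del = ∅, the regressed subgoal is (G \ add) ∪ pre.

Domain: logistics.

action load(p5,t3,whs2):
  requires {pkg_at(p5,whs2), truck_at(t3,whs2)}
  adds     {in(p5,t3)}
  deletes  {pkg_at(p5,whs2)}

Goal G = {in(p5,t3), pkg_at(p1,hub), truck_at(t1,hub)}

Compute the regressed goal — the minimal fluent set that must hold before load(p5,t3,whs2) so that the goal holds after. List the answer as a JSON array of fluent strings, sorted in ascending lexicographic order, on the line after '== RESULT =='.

Regress:
  G ∩ del = {}  (empty — regression defined)
  G \ add = {in(p5,t3), pkg_at(p1,hub), truck_at(t1,hub)} \ {in(p5,t3)} = {pkg_at(p1,hub), truck_at(t1,hub)}
  ∪ pre   = {pkg_at(p1,hub), truck_at(t1,hub)} ∪ {pkg_at(p5,whs2), truck_at(t3,whs2)}
          = {pkg_at(p1,hub), pkg_at(p5,whs2), truck_at(t1,hub), truck_at(t3,whs2)}

== RESULT ==
["pkg_at(p1,hub)", "pkg_at(p5,whs2)", "truck_at(t1,hub)", "truck_at(t3,whs2)"]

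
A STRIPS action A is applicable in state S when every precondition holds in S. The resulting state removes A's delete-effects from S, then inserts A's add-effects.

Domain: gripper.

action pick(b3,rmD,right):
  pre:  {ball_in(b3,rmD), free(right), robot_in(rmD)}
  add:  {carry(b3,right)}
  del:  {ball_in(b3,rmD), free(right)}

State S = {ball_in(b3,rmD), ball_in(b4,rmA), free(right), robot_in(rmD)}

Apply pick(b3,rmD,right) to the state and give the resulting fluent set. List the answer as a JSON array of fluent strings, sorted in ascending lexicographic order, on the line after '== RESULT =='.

Compute (S \ del) ∪ add:
  pre ⊆ S: {ball_in(b3,rmD), free(right), robot_in(rmD)} ⊆ S  — applicable
  S \ del = {ball_in(b4,rmA), robot_in(rmD)}
  ∪ add   = {ball_in(b4,rmA), carry(b3,right), robot_in(rmD)}

== RESULT ==
["ball_in(b4,rmA)", "carry(b3,right)", "robot_in(rmD)"]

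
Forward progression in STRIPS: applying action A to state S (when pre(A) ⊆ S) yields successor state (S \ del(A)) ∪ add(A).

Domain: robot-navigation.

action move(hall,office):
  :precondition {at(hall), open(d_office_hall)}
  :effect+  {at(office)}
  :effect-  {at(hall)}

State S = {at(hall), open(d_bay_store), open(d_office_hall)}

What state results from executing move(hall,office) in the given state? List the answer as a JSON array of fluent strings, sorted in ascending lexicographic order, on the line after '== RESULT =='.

Progress:
  pre ⊆ S: {at(hall), open(d_office_hall)} ⊆ S  — applicable
  S \ del = {open(d_bay_store), open(d_office_hall)}
  ∪ add   = {at(office), open(d_bay_store), open(d_office_hall)}

== RESULT ==
["at(office)", "open(d_bay_store)", "open(d_office_hall)"]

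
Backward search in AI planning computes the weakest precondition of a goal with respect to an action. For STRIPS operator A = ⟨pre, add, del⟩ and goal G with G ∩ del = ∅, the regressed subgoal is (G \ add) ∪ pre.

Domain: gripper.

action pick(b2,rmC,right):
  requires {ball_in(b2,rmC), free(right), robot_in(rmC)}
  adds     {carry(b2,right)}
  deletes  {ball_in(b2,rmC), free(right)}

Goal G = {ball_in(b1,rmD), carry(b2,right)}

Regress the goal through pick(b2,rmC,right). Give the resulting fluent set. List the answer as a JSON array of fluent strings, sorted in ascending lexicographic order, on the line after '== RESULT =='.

Regress:
  G ∩ del = {}  (empty — regression defined)
  G \ add = {ball_in(b1,rmD), carry(b2,right)} \ {carry(b2,right)} = {ball_in(b1,rmD)}
  ∪ pre   = {ball_in(b1,rmD)} ∪ {ball_in(b2,rmC), free(right), robot_in(rmC)}
          = {ball_in(b1,rmD), ball_in(b2,rmC), free(right), robot_in(rmC)}

== RESULT ==
["ball_in(b1,rmD)", "ball_in(b2,rmC)", "free(right)", "robot_in(rmC)"]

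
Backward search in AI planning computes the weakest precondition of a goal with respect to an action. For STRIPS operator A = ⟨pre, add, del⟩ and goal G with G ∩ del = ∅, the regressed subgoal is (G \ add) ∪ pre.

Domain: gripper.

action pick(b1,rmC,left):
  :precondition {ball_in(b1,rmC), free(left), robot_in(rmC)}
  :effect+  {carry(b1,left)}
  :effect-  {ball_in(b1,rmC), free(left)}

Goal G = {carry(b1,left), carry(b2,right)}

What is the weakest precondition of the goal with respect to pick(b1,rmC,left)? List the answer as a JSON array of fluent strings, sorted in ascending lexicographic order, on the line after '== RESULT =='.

Regress:
  G ∩ del = {}  (empty — regression defined)
  G \ add = {carry(b1,left), carry(b2,right)} \ {carry(b1,left)} = {carry(b2,right)}
  ∪ pre   = {carry(b2,right)} ∪ {ball_in(b1,rmC), free(left), robot_in(rmC)}
          = {ball_in(b1,rmC), carry(b2,right), free(left), robot_in(rmC)}

== RESULT ==
["ball_in(b1,rmC)", "carry(b2,right)", "free(left)", "robot_in(rmC)"]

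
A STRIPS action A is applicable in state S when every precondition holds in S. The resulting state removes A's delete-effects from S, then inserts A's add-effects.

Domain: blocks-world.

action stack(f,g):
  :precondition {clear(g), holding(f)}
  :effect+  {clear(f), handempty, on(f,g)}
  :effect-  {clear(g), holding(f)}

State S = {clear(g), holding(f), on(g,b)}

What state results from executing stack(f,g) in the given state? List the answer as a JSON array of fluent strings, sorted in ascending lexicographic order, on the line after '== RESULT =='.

Compute (S \ del) ∪ add:
  pre ⊆ S: {clear(g), holding(f)} ⊆ S  — applicable
  S \ del = {on(g,b)}
  ∪ add   = {clear(f), handempty, on(f,g), on(g,b)}

== RESULT ==
["clear(f)", "handempty", "on(f,g)", "on(g,b)"]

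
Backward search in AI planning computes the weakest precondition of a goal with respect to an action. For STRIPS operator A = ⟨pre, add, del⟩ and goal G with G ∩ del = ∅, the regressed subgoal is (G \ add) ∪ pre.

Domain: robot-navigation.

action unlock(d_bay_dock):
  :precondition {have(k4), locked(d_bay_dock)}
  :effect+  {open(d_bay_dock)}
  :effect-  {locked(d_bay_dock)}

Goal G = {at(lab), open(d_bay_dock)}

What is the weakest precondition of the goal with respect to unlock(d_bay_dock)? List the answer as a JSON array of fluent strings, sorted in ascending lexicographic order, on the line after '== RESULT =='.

Compute (G \ add) ∪ pre:
  G ∩ del = {}  (empty — regression defined)
  G \ add = {at(lab), open(d_bay_dock)} \ {open(d_bay_dock)} = {at(lab)}
  ∪ pre   = {at(lab)} ∪ {have(k4), locked(d_bay_dock)}
          = {at(lab), have(k4), locked(d_bay_dock)}

== RESULT ==
["at(lab)", "have(k4)", "locked(d_bay_dock)"]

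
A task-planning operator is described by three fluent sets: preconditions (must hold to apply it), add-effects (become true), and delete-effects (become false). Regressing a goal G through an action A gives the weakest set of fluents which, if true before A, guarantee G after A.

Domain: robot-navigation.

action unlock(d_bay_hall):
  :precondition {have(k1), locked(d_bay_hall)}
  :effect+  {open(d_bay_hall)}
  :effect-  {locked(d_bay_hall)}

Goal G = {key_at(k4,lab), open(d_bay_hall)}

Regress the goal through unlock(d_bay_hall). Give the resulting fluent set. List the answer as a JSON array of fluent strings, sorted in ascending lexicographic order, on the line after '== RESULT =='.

Compute (G \ add) ∪ pre:
  G ∩ del = {}  (empty — regression defined)
  G \ add = {key_at(k4,lab), open(d_bay_hall)} \ {open(d_bay_hall)} = {key_at(k4,lab)}
  ∪ pre   = {key_at(k4,lab)} ∪ {have(k1), locked(d_bay_hall)}
          = {have(k1), key_at(k4,lab), locked(d_bay_hall)}

== RESULT ==
["have(k1)", "key_at(k4,lab)", "locked(d_bay_hall)"]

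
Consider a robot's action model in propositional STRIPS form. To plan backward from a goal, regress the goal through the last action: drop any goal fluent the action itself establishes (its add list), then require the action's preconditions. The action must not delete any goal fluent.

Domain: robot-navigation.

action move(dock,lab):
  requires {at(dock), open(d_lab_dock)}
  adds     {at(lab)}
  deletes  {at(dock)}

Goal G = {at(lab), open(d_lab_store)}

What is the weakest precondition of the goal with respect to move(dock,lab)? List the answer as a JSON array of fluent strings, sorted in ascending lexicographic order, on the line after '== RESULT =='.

Compute (G \ add) ∪ pre:
  G ∩ del = {}  (empty — regression defined)
  G \ add = {at(lab), open(d_lab_store)} \ {at(lab)} = {open(d_lab_store)}
  ∪ pre   = {open(d_lab_store)} ∪ {at(dock), open(d_lab_dock)}
          = {at(dock), open(d_lab_dock), open(d_lab_store)}

== RESULT ==
["at(dock)", "open(d_lab_dock)", "open(d_lab_store)"]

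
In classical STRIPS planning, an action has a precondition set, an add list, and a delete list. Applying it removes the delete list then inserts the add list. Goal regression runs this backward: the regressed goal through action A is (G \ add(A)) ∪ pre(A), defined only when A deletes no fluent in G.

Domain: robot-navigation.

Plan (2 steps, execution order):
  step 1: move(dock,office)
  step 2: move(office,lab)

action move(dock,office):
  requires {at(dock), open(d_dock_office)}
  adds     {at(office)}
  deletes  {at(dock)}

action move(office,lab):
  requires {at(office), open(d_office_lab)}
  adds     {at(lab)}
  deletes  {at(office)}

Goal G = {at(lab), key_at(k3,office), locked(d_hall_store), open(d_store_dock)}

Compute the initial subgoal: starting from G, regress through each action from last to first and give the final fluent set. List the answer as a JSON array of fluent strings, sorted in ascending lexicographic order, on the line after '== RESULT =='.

Regress step by step:
  through step 2 (move(office,lab)): drop {at(lab)}, keep {key_at(k3,office), locked(d_hall_store), open(d_store_dock)}, require {at(office), open(d_office_lab)}
    → {at(office), key_at(k3,office), locked(d_hall_store), open(d_office_lab), open(d_store_dock)}
  through step 1 (move(dock,office)): drop {at(office)}, keep {key_at(k3,office), locked(d_hall_store), open(d_office_lab), open(d_store_dock)}, require {at(dock), open(d_dock_office)}
    → {at(dock), key_at(k3,office), locked(d_hall_store), open(d_dock_office), open(d_office_lab), open(d_store_dock)}

== RESULT ==
["at(dock)", "key_at(k3,office)", "locked(d_hall_store)", "open(d_dock_office)", "open(d_office_lab)", "open(d_store_dock)"]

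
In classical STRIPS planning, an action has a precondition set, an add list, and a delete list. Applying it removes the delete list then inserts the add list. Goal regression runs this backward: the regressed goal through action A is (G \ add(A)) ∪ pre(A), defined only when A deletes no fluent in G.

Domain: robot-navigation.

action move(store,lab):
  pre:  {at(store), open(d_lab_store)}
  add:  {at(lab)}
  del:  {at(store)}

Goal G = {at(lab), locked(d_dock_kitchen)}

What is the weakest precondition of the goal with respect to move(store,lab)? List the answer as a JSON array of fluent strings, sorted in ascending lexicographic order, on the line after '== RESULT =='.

Compute (G \ add) ∪ pre:
  G ∩ del = {}  (empty — regression defined)
  G \ add = {at(lab), locked(d_dock_kitchen)} \ {at(lab)} = {locked(d_dock_kitchen)}
  ∪ pre   = {locked(d_dock_kitchen)} ∪ {at(store), open(d_lab_store)}
          = {at(store), locked(d_dock_kitchen), open(d_lab_store)}

== RESULT ==
["at(store)", "locked(d_dock_kitchen)", "open(d_lab_store)"]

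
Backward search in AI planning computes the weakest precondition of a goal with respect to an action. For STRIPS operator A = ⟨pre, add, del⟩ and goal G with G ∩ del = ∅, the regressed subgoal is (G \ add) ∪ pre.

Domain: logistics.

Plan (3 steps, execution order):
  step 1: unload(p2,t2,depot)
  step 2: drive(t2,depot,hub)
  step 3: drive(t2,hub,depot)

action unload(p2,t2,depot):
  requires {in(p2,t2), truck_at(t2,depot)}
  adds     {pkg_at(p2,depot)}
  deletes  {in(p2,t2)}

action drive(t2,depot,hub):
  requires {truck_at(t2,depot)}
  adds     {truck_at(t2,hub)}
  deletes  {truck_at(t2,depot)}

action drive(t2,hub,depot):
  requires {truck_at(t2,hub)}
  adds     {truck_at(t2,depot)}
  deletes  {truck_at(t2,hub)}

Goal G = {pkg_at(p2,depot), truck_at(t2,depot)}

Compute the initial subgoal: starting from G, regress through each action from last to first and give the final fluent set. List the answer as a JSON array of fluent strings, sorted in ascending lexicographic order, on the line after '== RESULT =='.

Work backward from the goal:
  through step 3 (drive(t2,hub,depot)): drop {truck_at(t2,depot)}, keep {pkg_at(p2,depot)}, require {truck_at(t2,hub)}
    → {pkg_at(p2,depot), truck_at(t2,hub)}
  through step 2 (drive(t2,depot,hub)): drop {truck_at(t2,hub)}, keep {pkg_at(p2,depot)}, require {truck_at(t2,depot)}
    → {pkg_at(p2,depot), truck_at(t2,depot)}
  through step 1 (unload(p2,t2,depot)): drop {pkg_at(p2,depot)}, keep {truck_at(t2,depot)}, require {in(p2,t2), truck_at(t2,depot)}
    → {in(p2,t2), truck_at(t2,depot)}

== RESULT ==
["in(p2,t2)", "truck_at(t2,depot)"]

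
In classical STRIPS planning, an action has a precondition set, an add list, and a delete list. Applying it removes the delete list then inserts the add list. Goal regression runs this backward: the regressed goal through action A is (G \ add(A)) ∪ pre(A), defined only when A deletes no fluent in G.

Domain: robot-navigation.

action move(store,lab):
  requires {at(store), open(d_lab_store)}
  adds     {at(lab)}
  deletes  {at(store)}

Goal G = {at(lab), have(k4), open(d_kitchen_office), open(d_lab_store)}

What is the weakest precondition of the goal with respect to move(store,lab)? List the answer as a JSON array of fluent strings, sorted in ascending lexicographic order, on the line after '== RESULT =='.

Regress:
  G ∩ del = {}  (empty — regression defined)
  G \ add = {at(lab), have(k4), open(d_kitchen_office), open(d_lab_store)} \ {at(lab)} = {have(k4), open(d_kitchen_office), open(d_lab_store)}
  ∪ pre   = {have(k4), open(d_kitchen_office), open(d_lab_store)} ∪ {at(store), open(d_lab_store)}
          = {at(store), have(k4), open(d_kitchen_office), open(d_lab_store)}

== RESULT ==
["at(store)", "have(k4)", "open(d_kitchen_office)", "open(d_lab_store)"]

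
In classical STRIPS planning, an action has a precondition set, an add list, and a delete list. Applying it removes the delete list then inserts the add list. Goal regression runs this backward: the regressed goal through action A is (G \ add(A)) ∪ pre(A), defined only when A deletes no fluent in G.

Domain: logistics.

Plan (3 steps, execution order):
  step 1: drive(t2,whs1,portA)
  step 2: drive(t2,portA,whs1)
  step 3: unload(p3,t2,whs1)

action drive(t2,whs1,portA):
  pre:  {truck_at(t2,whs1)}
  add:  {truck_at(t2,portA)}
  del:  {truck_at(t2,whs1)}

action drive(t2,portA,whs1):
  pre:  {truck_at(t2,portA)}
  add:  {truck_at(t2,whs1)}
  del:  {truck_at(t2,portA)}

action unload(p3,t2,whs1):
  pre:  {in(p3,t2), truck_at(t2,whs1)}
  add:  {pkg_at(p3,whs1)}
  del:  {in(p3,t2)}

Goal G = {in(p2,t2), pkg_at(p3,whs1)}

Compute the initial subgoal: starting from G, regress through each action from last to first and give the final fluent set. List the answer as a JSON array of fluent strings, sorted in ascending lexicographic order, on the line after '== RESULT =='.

Regress step by step:
  through step 3 (unload(p3,t2,whs1)): drop {pkg_at(p3,whs1)}, keep {in(p2,t2)}, require {in(p3,t2), truck_at(t2,whs1)}
    → {in(p2,t2), in(p3,t2), truck_at(t2,whs1)}
  through step 2 (drive(t2,portA,whs1)): drop {truck_at(t2,whs1)}, keep {in(p2,t2), in(p3,t2)}, require {truck_at(t2,portA)}
    → {in(p2,t2), in(p3,t2), truck_at(t2,portA)}
  through step 1 (drive(t2,whs1,portA)): drop {truck_at(t2,portA)}, keep {in(p2,t2), in(p3,t2)}, require {truck_at(t2,whs1)}
    → {in(p2,t2), in(p3,t2), truck_at(t2,whs1)}

== RESULT ==
["in(p2,t2)", "in(p3,t2)", "truck_at(t2,whs1)"]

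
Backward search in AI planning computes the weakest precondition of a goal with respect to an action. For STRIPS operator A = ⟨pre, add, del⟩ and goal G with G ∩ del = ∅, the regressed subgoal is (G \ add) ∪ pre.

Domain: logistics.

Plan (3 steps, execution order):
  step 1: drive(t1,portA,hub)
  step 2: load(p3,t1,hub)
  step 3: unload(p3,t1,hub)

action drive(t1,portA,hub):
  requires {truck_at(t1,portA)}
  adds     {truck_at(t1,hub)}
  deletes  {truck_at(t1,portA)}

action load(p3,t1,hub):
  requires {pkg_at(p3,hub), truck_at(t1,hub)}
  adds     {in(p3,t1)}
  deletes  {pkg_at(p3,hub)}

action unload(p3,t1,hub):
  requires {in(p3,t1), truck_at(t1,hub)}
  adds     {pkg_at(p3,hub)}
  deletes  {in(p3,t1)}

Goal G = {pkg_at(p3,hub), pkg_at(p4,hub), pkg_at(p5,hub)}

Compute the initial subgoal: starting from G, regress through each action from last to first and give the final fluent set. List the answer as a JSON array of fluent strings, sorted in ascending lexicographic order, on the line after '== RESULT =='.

Work backward from the goal:
  through step 3 (unload(p3,t1,hub)): drop {pkg_at(p3,hub)}, keep {pkg_at(p4,hub), pkg_at(p5,hub)}, require {in(p3,t1), truck_at(t1,hub)}
    → {in(p3,t1), pkg_at(p4,hub), pkg_at(p5,hub), truck_at(t1,hub)}
  through step 2 (load(p3,t1,hub)): drop {in(p3,t1)}, keep {pkg_at(p4,hub), pkg_at(p5,hub), truck_at(t1,hub)}, require {pkg_at(p3,hub), truck_at(t1,hub)}
    → {pkg_at(p3,hub), pkg_at(p4,hub), pkg_at(p5,hub), truck_at(t1,hub)}
  through step 1 (drive(t1,portA,hub)): drop {truck_at(t1,hub)}, keep {pkg_at(p3,hub), pkg_at(p4,hub), pkg_at(p5,hub)}, require {truck_at(t1,portA)}
    → {pkg_at(p3,hub), pkg_at(p4,hub), pkg_at(p5,hub), truck_at(t1,portA)}

== RESULT ==
["pkg_at(p3,hub)", "pkg_at(p4,hub)", "pkg_at(p5,hub)", "truck_at(t1,portA)"]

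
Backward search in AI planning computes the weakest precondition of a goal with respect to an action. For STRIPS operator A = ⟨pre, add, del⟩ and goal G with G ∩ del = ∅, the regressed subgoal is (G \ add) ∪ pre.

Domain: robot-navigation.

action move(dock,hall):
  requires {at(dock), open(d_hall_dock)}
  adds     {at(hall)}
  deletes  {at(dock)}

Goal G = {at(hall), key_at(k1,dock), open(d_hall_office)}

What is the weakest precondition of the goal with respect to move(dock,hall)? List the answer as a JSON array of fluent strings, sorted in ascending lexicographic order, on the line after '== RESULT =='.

Compute (G \ add) ∪ pre:
  G ∩ del = {}  (empty — regression defined)
  G \ add = {at(hall), key_at(k1,dock), open(d_hall_office)} \ {at(hall)} = {key_at(k1,dock), open(d_hall_office)}
  ∪ pre   = {key_at(k1,dock), open(d_hall_office)} ∪ {at(dock), open(d_hall_dock)}
          = {at(dock), key_at(k1,dock), open(d_hall_dock), open(d_hall_office)}

== RESULT ==
["at(dock)", "key_at(k1,dock)", "open(d_hall_dock)", "open(d_hall_office)"]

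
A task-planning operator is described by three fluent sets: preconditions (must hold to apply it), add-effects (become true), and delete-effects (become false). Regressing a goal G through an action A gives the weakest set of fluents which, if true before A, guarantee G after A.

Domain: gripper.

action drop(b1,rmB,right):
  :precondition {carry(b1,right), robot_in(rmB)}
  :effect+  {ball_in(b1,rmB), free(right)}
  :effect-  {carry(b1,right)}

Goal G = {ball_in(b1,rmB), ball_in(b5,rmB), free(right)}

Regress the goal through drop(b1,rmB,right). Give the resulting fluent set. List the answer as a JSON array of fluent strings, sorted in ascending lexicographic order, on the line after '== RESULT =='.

Compute (G \ add) ∪ pre:
  G ∩ del = {}  (empty — regression defined)
  G \ add = {ball_in(b1,rmB), ball_in(b5,rmB), free(right)} \ {ball_in(b1,rmB), free(right)} = {ball_in(b5,rmB)}
  ∪ pre   = {ball_in(b5,rmB)} ∪ {carry(b1,right), robot_in(rmB)}
          = {ball_in(b5,rmB), carry(b1,right), robot_in(rmB)}

== RESULT ==
["ball_in(b5,rmB)", "carry(b1,right)", "robot_in(rmB)"]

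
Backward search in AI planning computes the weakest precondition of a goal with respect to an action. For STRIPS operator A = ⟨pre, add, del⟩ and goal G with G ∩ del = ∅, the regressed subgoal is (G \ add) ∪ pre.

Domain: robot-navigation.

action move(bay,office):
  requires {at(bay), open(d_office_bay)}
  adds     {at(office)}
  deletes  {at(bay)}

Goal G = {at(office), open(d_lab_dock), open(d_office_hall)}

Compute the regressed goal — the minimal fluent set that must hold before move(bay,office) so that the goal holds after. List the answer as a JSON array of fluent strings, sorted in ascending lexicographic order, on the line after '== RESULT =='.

Regress:
  G ∩ del = {}  (empty — regression defined)
  G \ add = {at(office), open(d_lab_dock), open(d_office_hall)} \ {at(office)} = {open(d_lab_dock), open(d_office_hall)}
  ∪ pre   = {open(d_lab_dock), open(d_office_hall)} ∪ {at(bay), open(d_office_bay)}
          = {at(bay), open(d_lab_dock), open(d_office_bay), open(d_office_hall)}

== RESULT ==
["at(bay)", "open(d_lab_dock)", "open(d_office_bay)", "open(d_office_hall)"]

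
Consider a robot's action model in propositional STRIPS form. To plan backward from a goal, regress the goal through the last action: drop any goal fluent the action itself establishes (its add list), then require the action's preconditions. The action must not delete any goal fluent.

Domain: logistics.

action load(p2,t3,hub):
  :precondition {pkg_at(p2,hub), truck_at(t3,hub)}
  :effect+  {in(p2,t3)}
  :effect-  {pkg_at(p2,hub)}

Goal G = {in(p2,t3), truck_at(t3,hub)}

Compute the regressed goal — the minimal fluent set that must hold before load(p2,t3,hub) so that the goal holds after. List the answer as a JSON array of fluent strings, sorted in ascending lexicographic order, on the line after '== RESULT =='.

Regress:
  G ∩ del = {}  (empty — regression defined)
  G \ add = {in(p2,t3), truck_at(t3,hub)} \ {in(p2,t3)} = {truck_at(t3,hub)}
  ∪ pre   = {truck_at(t3,hub)} ∪ {pkg_at(p2,hub), truck_at(t3,hub)}
          = {pkg_at(p2,hub), truck_at(t3,hub)}

== RESULT ==
["pkg_at(p2,hub)", "truck_at(t3,hub)"]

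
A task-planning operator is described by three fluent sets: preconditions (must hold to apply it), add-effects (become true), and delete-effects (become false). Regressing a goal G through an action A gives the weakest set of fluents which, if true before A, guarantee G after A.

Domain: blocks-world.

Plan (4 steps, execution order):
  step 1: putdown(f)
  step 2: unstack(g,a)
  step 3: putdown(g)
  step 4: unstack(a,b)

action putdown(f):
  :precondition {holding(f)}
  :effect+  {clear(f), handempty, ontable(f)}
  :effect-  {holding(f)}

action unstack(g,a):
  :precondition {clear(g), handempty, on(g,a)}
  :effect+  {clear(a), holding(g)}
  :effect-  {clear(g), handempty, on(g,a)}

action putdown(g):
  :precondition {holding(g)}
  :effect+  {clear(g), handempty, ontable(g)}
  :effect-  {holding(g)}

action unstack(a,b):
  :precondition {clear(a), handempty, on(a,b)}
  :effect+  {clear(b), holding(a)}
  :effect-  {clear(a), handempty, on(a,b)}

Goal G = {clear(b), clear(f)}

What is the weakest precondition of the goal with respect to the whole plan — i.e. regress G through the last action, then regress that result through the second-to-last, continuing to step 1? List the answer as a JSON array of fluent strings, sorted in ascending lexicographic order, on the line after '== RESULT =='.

Regress step by step:
  through step 4 (unstack(a,b)): drop {clear(b)}, keep {clear(f)}, require {clear(a), handempty, on(a,b)}
    → {clear(a), clear(f), handempty, on(a,b)}
  through step 3 (putdown(g)): drop {handempty}, keep {clear(a), clear(f), on(a,b)}, require {holding(g)}
    → {clear(a), clear(f), holding(g), on(a,b)}
  through step 2 (unstack(g,a)): drop {clear(a), holding(g)}, keep {clear(f), on(a,b)}, require {clear(g), handempty, on(g,a)}
    → {clear(f), clear(g), handempty, on(a,b), on(g,a)}
  through step 1 (putdown(f)): drop {clear(f), handempty}, keep {clear(g), on(a,b), on(g,a)}, require {holding(f)}
    → {clear(g), holding(f), on(a,b), on(g,a)}

== RESULT ==
["clear(g)", "holding(f)", "on(a,b)", "on(g,a)"]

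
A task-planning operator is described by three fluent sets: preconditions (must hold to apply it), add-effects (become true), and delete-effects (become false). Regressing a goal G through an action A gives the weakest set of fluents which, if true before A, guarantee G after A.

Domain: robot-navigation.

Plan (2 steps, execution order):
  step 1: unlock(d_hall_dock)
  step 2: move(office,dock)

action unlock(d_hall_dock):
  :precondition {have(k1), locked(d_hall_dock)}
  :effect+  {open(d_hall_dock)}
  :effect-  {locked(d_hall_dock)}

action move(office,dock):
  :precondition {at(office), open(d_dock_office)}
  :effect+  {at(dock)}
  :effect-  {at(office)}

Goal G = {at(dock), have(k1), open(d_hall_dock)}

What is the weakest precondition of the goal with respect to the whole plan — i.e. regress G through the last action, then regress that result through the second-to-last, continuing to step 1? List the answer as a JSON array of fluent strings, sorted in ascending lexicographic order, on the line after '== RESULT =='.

Work backward from the goal:
  through step 2 (move(office,dock)): drop {at(dock)}, keep {have(k1), open(d_hall_dock)}, require {at(office), open(d_dock_office)}
    → {at(office), have(k1), open(d_dock_office), open(d_hall_dock)}
  through step 1 (unlock(d_hall_dock)): drop {open(d_hall_dock)}, keep {at(office), have(k1), open(d_dock_office)}, require {have(k1), locked(d_hall_dock)}
    → {at(office), have(k1), locked(d_hall_dock), open(d_dock_office)}

== RESULT ==
["at(office)", "have(k1)", "locked(d_hall_dock)", "open(d_dock_office)"]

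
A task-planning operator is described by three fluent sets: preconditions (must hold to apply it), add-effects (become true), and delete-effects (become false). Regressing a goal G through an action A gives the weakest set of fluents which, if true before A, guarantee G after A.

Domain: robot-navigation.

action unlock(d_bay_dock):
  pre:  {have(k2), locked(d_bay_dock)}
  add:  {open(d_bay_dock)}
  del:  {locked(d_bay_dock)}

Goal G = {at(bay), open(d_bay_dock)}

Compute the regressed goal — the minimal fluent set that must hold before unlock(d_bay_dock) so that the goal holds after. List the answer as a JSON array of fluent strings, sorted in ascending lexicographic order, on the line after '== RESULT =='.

Regress:
  G ∩ del = {}  (empty — regression defined)
  G \ add = {at(bay), open(d_bay_dock)} \ {open(d_bay_dock)} = {at(bay)}
  ∪ pre   = {at(bay)} ∪ {have(k2), locked(d_bay_dock)}
          = {at(bay), have(k2), locked(d_bay_dock)}

== RESULT ==
["at(bay)", "have(k2)", "locked(d_bay_dock)"]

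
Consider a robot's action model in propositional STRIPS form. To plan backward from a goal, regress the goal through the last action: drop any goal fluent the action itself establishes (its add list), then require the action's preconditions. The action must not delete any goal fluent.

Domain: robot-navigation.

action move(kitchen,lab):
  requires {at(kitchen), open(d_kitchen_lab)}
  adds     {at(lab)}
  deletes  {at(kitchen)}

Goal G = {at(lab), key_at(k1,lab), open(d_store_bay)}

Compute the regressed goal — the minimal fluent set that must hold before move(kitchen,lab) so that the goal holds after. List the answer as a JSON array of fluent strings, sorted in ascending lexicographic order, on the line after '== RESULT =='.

Regress:
  G ∩ del = {}  (empty — regression defined)
  G \ add = {at(lab), key_at(k1,lab), open(d_store_bay)} \ {at(lab)} = {key_at(k1,lab), open(d_store_bay)}
  ∪ pre   = {key_at(k1,lab), open(d_store_bay)} ∪ {at(kitchen), open(d_kitchen_lab)}
          = {at(kitchen), key_at(k1,lab), open(d_kitchen_lab), open(d_store_bay)}

== RESULT ==
["at(kitchen)", "key_at(k1,lab)", "open(d_kitchen_lab)", "open(d_store_bay)"]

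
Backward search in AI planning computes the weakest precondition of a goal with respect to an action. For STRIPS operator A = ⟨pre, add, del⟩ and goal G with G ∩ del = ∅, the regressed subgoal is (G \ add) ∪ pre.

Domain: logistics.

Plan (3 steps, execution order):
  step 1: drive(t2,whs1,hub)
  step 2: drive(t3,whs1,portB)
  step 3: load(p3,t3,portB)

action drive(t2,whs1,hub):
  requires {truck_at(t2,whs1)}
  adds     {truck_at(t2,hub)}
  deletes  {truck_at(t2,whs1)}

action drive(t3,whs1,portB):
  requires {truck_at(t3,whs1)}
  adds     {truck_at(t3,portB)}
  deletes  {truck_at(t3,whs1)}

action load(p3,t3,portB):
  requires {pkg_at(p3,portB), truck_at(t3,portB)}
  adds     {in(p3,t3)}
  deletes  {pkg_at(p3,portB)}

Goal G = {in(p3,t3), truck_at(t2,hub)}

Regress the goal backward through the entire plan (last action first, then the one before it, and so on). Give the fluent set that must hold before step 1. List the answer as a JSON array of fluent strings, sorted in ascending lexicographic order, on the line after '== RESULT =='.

Work backward from the goal:
  through step 3 (load(p3,t3,portB)): drop {in(p3,t3)}, keep {truck_at(t2,hub)}, require {pkg_at(p3,portB), truck_at(t3,portB)}
    → {pkg_at(p3,portB), truck_at(t2,hub), truck_at(t3,portB)}
  through step 2 (drive(t3,whs1,portB)): drop {truck_at(t3,portB)}, keep {pkg_at(p3,portB), truck_at(t2,hub)}, require {truck_at(t3,whs1)}
    → {pkg_at(p3,portB), truck_at(t2,hub), truck_at(t3,whs1)}
  through step 1 (drive(t2,whs1,hub)): drop {truck_at(t2,hub)}, keep {pkg_at(p3,portB), truck_at(t3,whs1)}, require {truck_at(t2,whs1)}
    → {pkg_at(p3,portB), truck_at(t2,whs1), truck_at(t3,whs1)}

== RESULT ==
["pkg_at(p3,portB)", "truck_at(t2,whs1)", "truck_at(t3,whs1)"]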